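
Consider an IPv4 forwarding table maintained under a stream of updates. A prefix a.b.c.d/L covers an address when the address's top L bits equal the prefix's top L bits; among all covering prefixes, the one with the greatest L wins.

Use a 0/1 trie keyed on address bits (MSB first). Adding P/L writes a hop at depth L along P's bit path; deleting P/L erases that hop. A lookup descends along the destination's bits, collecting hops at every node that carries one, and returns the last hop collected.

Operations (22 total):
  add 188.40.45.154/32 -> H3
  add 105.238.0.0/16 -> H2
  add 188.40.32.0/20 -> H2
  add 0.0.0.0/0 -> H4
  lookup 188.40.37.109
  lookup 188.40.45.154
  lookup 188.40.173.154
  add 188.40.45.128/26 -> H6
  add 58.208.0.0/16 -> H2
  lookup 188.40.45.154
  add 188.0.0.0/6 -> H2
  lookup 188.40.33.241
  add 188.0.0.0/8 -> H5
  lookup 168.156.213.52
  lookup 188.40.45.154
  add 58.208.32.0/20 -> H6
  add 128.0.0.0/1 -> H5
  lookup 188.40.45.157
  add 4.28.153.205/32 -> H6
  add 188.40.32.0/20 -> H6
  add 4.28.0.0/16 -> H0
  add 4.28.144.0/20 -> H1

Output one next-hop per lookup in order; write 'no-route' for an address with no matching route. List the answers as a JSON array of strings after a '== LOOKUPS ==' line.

Trace:
  add 188.40.45.154/32 -> H3 at depth 32
  add 105.238.0.0/16 -> H2 at depth 16
  add 188.40.32.0/20 -> H2 at depth 20
  add 0.0.0.0/0 -> H4 at depth 0
  Q 188.40.37.109: descend 10111100001010000010 ; hops seen [H4,H2] ; pick H2
  Q 188.40.45.154: descend 10111100001010000010110110011010 ; hops seen [H4,H2,H3] ; pick H3
  Q 188.40.173.154: descend 1011110000101000 ; hops seen [H4] ; pick H4
  add 188.40.45.128/26 -> H6 at depth 26
  add 58.208.0.0/16 -> H2 at depth 16
  Q 188.40.45.154: descend 10111100001010000010110110011010 ; hops seen [H4,H2,H6,H3] ; pick H3
  add 188.0.0.0/6 -> H2 at depth 6
  Q 188.40.33.241: descend 10111100001010000010 ; hops seen [H4,H2,H2] ; pick H2
  add 188.0.0.0/8 -> H5 at depth 8
  Q 168.156.213.52: descend 101 ; hops seen [H4] ; pick H4
  Q 188.40.45.154: descend 10111100001010000010110110011010 ; hops seen [H4,H2,H5,H2,H6,H3] ; pick H3
  add 58.208.32.0/20 -> H6 at depth 20
  add 128.0.0.0/1 -> H5 at depth 1
  Q 188.40.45.157: descend 10111100001010000010110110011 ; hops seen [H4,H5,H2,H5,H2,H6] ; pick H6
  add 4.28.153.205/32 -> H6 at depth 32
  add 188.40.32.0/20 -> H6 at depth 20
  add 4.28.0.0/16 -> H0 at depth 16
  add 4.28.144.0/20 -> H1 at depth 20

== LOOKUPS ==
["H2","H3","H4","H3","H2","H4","H3","H6"]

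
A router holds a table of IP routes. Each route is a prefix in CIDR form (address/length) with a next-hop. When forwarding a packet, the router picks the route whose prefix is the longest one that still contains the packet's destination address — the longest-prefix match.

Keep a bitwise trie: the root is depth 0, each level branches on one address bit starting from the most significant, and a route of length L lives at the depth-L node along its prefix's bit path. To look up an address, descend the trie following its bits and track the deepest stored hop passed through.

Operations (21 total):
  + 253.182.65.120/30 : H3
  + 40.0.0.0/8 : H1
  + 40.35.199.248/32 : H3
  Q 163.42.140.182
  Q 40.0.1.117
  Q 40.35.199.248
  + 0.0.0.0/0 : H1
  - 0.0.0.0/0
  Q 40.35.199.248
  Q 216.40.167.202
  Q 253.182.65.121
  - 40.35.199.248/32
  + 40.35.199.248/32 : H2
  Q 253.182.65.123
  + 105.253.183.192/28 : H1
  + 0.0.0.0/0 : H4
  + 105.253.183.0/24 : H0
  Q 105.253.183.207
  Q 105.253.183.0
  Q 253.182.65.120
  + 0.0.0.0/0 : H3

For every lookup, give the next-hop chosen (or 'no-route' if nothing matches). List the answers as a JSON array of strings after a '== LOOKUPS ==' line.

Process each operation:
  add 253.182.65.120/30 -> H3 at depth 30
  add 40.0.0.0/8 -> H1 at depth 8
  add 40.35.199.248/32 -> H3 at depth 32
  ? 163.42.140.182  path d0:-→d1:-  best=no-route
  ? 40.0.1.117  path d0:-→d1:-→d2:-→d3:-→d4:-→d5:-→d6:-→d7:-→d8:H1→d9:-→d10:-  best=H1
  ? 40.35.199.248  path d0:-→d1:-→d2:-→d3:-→d4:-→d5:-→d6:-→d7:-→d8:H1→d9:-→d10:-→d11:-→d12:-→d13:-→d14:-→d15:-→d16:-→d17:-→d18:-→d19:-→d20:-→d21:-→d22:-→d23:-→d24:-→d25:-→d26:-→d27:-→d28:-→d29:-→d30:-→d31:-→d32:H3  best=H3
  add 0.0.0.0/0 -> H1 at depth 0
  - 0.0.0.0/0 clear@0
  ? 40.35.199.248  path d0:-→d1:-→d2:-→d3:-→d4:-→d5:-→d6:-→d7:-→d8:H1→d9:-→d10:-→d11:-→d12:-→d13:-→d14:-→d15:-→d16:-→d17:-→d18:-→d19:-→d20:-→d21:-→d22:-→d23:-→d24:-→d25:-→d26:-→d27:-→d28:-→d29:-→d30:-→d31:-→d32:H3  best=H3
  ? 216.40.167.202  path d0:-→d1:-→d2:-  best=no-route
  ? 253.182.65.121  path d0:-→d1:-→d2:-→d3:-→d4:-→d5:-→d6:-→d7:-→d8:-→d9:-→d10:-→d11:-→d12:-→d13:-→d14:-→d15:-→d16:-→d17:-→d18:-→d19:-→d20:-→d21:-→d22:-→d23:-→d24:-→d25:-→d26:-→d27:-→d28:-→d29:-→d30:H3  best=H3
  - 40.35.199.248/32 clear@32
  add 40.35.199.248/32 -> H2 at depth 32
  ? 253.182.65.123  path d0:-→d1:-→d2:-→d3:-→d4:-→d5:-→d6:-→d7:-→d8:-→d9:-→d10:-→d11:-→d12:-→d13:-→d14:-→d15:-→d16:-→d17:-→d18:-→d19:-→d20:-→d21:-→d22:-→d23:-→d24:-→d25:-→d26:-→d27:-→d28:-→d29:-→d30:H3  best=H3
  add 105.253.183.192/28 -> H1 at depth 28
  add 0.0.0.0/0 -> H4 at depth 0
  add 105.253.183.0/24 -> H0 at depth 24
  ? 105.253.183.207  path d0:H4→d1:-→d2:-→d3:-→d4:-→d5:-→d6:-→d7:-→d8:-→d9:-→d10:-→d11:-→d12:-→d13:-→d14:-→d15:-→d16:-→d17:-→d18:-→d19:-→d20:-→d21:-→d22:-→d23:-→d24:H0→d25:-→d26:-→d27:-→d28:H1  best=H1
  ? 105.253.183.0  path d0:H4→d1:-→d2:-→d3:-→d4:-→d5:-→d6:-→d7:-→d8:-→d9:-→d10:-→d11:-→d12:-→d13:-→d14:-→d15:-→d16:-→d17:-→d18:-→d19:-→d20:-→d21:-→d22:-→d23:-→d24:H0  best=H0
  ? 253.182.65.120  path d0:H4→d1:-→d2:-→d3:-→d4:-→d5:-→d6:-→d7:-→d8:-→d9:-→d10:-→d11:-→d12:-→d13:-→d14:-→d15:-→d16:-→d17:-→d18:-→d19:-→d20:-→d21:-→d22:-→d23:-→d24:-→d25:-→d26:-→d27:-→d28:-→d29:-→d30:H3  best=H3
  add 0.0.0.0/0 -> H3 at depth 0

== LOOKUPS ==
["no-route","H1","H3","H3","no-route","H3","H3","H1","H0","H3"]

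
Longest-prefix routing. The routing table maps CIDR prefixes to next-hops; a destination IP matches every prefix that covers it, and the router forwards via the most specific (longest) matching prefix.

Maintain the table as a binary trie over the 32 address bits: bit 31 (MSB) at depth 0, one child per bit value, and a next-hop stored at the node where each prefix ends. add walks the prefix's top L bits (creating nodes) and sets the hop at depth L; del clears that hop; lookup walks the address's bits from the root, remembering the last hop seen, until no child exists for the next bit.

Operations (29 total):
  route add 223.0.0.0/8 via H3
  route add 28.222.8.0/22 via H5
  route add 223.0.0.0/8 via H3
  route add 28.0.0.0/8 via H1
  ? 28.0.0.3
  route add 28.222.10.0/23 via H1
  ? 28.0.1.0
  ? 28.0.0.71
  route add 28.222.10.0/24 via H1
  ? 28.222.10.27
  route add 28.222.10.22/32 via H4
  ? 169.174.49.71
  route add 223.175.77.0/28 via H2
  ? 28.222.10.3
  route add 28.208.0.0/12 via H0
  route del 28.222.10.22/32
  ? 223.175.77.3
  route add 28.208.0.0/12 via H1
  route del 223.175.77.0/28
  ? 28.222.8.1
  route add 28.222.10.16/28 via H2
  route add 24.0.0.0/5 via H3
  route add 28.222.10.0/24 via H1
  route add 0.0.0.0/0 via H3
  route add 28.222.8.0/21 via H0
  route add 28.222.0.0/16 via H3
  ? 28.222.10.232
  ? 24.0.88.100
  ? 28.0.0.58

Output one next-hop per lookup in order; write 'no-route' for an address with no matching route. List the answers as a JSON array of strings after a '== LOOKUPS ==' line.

Apply in order:
  add 223.0.0.0/8 -> H3 at depth 8
  add 28.222.8.0/22 -> H5 at depth 22
  add 223.0.0.0/8 -> H3 at depth 8
  add 28.0.0.0/8 -> H1 at depth 8
  ? 28.0.0.3  path d0:-→d1:-→d2:-→d3:-→d4:-→d5:-→d6:-→d7:-→d8:H1  best=H1
  add 28.222.10.0/23 -> H1 at depth 23
  ? 28.0.1.0  path d0:-→d1:-→d2:-→d3:-→d4:-→d5:-→d6:-→d7:-→d8:H1  best=H1
  ? 28.0.0.71  path d0:-→d1:-→d2:-→d3:-→d4:-→d5:-→d6:-→d7:-→d8:H1  best=H1
  add 28.222.10.0/24 -> H1 at depth 24
  ? 28.222.10.27  path d0:-→d1:-→d2:-→d3:-→d4:-→d5:-→d6:-→d7:-→d8:H1→d9:-→d10:-→d11:-→d12:-→d13:-→d14:-→d15:-→d16:-→d17:-→d18:-→d19:-→d20:-→d21:-→d22:H5→d23:H1→d24:H1  best=H1
  add 28.222.10.22/32 -> H4 at depth 32
  ? 169.174.49.71  path d0:-→d1:-  best=no-route
  add 223.175.77.0/28 -> H2 at depth 28
  ? 28.222.10.3  path d0:-→d1:-→d2:-→d3:-→d4:-→d5:-→d6:-→d7:-→d8:H1→d9:-→d10:-→d11:-→d12:-→d13:-→d14:-→d15:-→d16:-→d17:-→d18:-→d19:-→d20:-→d21:-→d22:H5→d23:H1→d24:H1→d25:-→d26:-→d27:-  best=H1
  add 28.208.0.0/12 -> H0 at depth 12
  del 28.222.10.22/32 (clear depth 32)
  ? 223.175.77.3  path d0:-→d1:-→d2:-→d3:-→d4:-→d5:-→d6:-→d7:-→d8:H3→d9:-→d10:-→d11:-→d12:-→d13:-→d14:-→d15:-→d16:-→d17:-→d18:-→d19:-→d20:-→d21:-→d22:-→d23:-→d24:-→d25:-→d26:-→d27:-→d28:H2  best=H2
  add 28.208.0.0/12 -> H1 at depth 12
  del 223.175.77.0/28 (clear depth 28)
  ? 28.222.8.1  path d0:-→d1:-→d2:-→d3:-→d4:-→d5:-→d6:-→d7:-→d8:H1→d9:-→d10:-→d11:-→d12:H1→d13:-→d14:-→d15:-→d16:-→d17:-→d18:-→d19:-→d20:-→d21:-→d22:H5  best=H5
  add 28.222.10.16/28 -> H2 at depth 28
  add 24.0.0.0/5 -> H3 at depth 5
  add 28.222.10.0/24 -> H1 at depth 24
  add 0.0.0.0/0 -> H3 at depth 0
  add 28.222.8.0/21 -> H0 at depth 21
  add 28.222.0.0/16 -> H3 at depth 16
  ? 28.222.10.232  path d0:H3→d1:-→d2:-→d3:-→d4:-→d5:H3→d6:-→d7:-→d8:H1→d9:-→d10:-→d11:-→d12:H1→d13:-→d14:-→d15:-→d16:H3→d17:-→d18:-→d19:-→d20:-→d21:H0→d22:H5→d23:H1→d24:H1  best=H1
  ? 24.0.88.100  path d0:H3→d1:-→d2:-→d3:-→d4:-→d5:H3  best=H3
  ? 28.0.0.58  path d0:H3→d1:-→d2:-→d3:-→d4:-→d5:H3→d6:-→d7:-→d8:H1  best=H1

== LOOKUPS ==
["H1","H1","H1","H1","no-route","H1","H2","H5","H1","H3","H1"]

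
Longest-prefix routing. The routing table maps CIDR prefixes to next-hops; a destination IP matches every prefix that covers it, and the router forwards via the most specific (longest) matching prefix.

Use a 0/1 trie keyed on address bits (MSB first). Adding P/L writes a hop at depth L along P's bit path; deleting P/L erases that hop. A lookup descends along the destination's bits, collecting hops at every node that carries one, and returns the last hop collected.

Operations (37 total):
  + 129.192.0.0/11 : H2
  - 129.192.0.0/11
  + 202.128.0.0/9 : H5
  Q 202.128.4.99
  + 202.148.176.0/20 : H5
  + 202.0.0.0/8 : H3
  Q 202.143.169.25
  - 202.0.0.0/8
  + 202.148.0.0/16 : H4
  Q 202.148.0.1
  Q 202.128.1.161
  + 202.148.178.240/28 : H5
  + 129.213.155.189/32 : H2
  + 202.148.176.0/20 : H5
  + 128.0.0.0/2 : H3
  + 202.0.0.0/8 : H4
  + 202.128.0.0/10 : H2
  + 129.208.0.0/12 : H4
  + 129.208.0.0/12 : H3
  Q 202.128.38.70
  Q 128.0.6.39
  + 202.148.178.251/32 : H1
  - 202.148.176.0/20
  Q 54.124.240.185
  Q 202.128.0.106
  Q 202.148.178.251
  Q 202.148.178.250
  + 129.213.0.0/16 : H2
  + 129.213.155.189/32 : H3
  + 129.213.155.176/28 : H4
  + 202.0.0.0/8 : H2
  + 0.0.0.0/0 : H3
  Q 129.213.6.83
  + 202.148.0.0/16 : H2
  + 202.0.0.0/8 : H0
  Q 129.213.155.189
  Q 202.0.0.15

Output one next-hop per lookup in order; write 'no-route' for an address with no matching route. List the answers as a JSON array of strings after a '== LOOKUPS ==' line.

Process each operation:
  + 129.192.0.0/11 (H2) depth=11
  - 129.192.0.0/11 clear@11
  + 202.128.0.0/9 (H5) depth=9
  ? 202.128.4.99  path d0:-→d1:-→d2:-→d3:-→d4:-→d5:-→d6:-→d7:-→d8:-→d9:H5  best=H5
  + 202.148.176.0/20 (H5) depth=20
  + 202.0.0.0/8 (H3) depth=8
  ? 202.143.169.25  path d0:-→d1:-→d2:-→d3:-→d4:-→d5:-→d6:-→d7:-→d8:H3→d9:H5→d10:-→d11:-  best=H5
  - 202.0.0.0/8 clear@8
  + 202.148.0.0/16 (H4) depth=16
  ? 202.148.0.1  path d0:-→d1:-→d2:-→d3:-→d4:-→d5:-→d6:-→d7:-→d8:-→d9:H5→d10:-→d11:-→d12:-→d13:-→d14:-→d15:-→d16:H4  best=H4
  ? 202.128.1.161  path d0:-→d1:-→d2:-→d3:-→d4:-→d5:-→d6:-→d7:-→d8:-→d9:H5→d10:-→d11:-  best=H5
  + 202.148.178.240/28 (H5) depth=28
  + 129.213.155.189/32 (H2) depth=32
  + 202.148.176.0/20 (H5) depth=20
  + 128.0.0.0/2 (H3) depth=2
  + 202.0.0.0/8 (H4) depth=8
  + 202.128.0.0/10 (H2) depth=10
  + 129.208.0.0/12 (H4) depth=12
  + 129.208.0.0/12 (H3) depth=12
  ? 202.128.38.70  path d0:-→d1:-→d2:-→d3:-→d4:-→d5:-→d6:-→d7:-→d8:H4→d9:H5→d10:H2→d11:-  best=H2
  ? 128.0.6.39  path d0:-→d1:-→d2:H3→d3:-→d4:-→d5:-→d6:-→d7:-  best=H3
  + 202.148.178.251/32 (H1) depth=32
  - 202.148.176.0/20 clear@20
  ? 54.124.240.185  path d0:-  best=no-route
  ? 202.128.0.106  path d0:-→d1:-→d2:-→d3:-→d4:-→d5:-→d6:-→d7:-→d8:H4→d9:H5→d10:H2→d11:-  best=H2
  ? 202.148.178.251  path d0:-→d1:-→d2:-→d3:-→d4:-→d5:-→d6:-→d7:-→d8:H4→d9:H5→d10:H2→d11:-→d12:-→d13:-→d14:-→d15:-→d16:H4→d17:-→d18:-→d19:-→d20:-→d21:-→d22:-→d23:-→d24:-→d25:-→d26:-→d27:-→d28:H5→d29:-→d30:-→d31:-→d32:H1  best=H1
  ? 202.148.178.250  path d0:-→d1:-→d2:-→d3:-→d4:-→d5:-→d6:-→d7:-→d8:H4→d9:H5→d10:H2→d11:-→d12:-→d13:-→d14:-→d15:-→d16:H4→d17:-→d18:-→d19:-→d20:-→d21:-→d22:-→d23:-→d24:-→d25:-→d26:-→d27:-→d28:H5→d29:-→d30:-→d31:-  best=H5
  + 129.213.0.0/16 (H2) depth=16
  + 129.213.155.189/32 (H3) depth=32
  + 129.213.155.176/28 (H4) depth=28
  + 202.0.0.0/8 (H2) depth=8
  + 0.0.0.0/0 (H3) depth=0
  ? 129.213.6.83  path d0:H3→d1:-→d2:H3→d3:-→d4:-→d5:-→d6:-→d7:-→d8:-→d9:-→d10:-→d11:-→d12:H3→d13:-→d14:-→d15:-→d16:H2  best=H2
  + 202.148.0.0/16 (H2) depth=16
  + 202.0.0.0/8 (H0) depth=8
  ? 129.213.155.189  path d0:H3→d1:-→d2:H3→d3:-→d4:-→d5:-→d6:-→d7:-→d8:-→d9:-→d10:-→d11:-→d12:H3→d13:-→d14:-→d15:-→d16:H2→d17:-→d18:-→d19:-→d20:-→d21:-→d22:-→d23:-→d24:-→d25:-→d26:-→d27:-→d28:H4→d29:-→d30:-→d31:-→d32:H3  best=H3
  ? 202.0.0.15  path d0:H3→d1:-→d2:-→d3:-→d4:-→d5:-→d6:-→d7:-→d8:H0  best=H0

== LOOKUPS ==
["H5","H5","H4","H5","H2","H3","no-route","H2","H1","H5","H2","H3","H0"]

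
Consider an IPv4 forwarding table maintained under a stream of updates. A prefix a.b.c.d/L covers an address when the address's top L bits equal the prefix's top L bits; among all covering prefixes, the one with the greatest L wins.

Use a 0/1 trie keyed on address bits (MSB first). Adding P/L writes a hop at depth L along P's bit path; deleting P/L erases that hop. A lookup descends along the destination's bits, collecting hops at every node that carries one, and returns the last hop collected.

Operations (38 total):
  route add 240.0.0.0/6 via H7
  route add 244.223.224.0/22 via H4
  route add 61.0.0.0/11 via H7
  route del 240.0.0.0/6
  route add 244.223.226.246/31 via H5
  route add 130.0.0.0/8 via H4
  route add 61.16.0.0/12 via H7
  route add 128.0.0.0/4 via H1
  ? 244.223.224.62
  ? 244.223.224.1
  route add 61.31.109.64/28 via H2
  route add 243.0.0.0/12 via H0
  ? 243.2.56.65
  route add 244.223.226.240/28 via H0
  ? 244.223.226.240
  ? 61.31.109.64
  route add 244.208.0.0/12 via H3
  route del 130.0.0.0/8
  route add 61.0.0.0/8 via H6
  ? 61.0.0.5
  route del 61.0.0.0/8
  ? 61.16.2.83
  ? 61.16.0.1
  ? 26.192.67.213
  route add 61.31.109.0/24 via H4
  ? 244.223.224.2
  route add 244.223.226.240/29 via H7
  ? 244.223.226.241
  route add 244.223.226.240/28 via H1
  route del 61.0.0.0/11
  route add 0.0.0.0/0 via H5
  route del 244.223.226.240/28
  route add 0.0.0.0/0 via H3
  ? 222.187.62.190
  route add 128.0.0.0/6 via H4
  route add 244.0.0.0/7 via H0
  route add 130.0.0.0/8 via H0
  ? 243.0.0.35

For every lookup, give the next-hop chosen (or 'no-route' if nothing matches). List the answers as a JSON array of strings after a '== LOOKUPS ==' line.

Apply in order:
  add 240.0.0.0/6 -> H7 at depth 6
  add 244.223.224.0/22 -> H4 at depth 22
  add 61.0.0.0/11 -> H7 at depth 11
  - 240.0.0.0/6 clear@6
  add 244.223.226.246/31 -> H5 at depth 31
  add 130.0.0.0/8 -> H4 at depth 8
  add 61.16.0.0/12 -> H7 at depth 12
  add 128.0.0.0/4 -> H1 at depth 4
  ? 244.223.224.62  path d0:-→d1:-→d2:-→d3:-→d4:-→d5:-→d6:-→d7:-→d8:-→d9:-→d10:-→d11:-→d12:-→d13:-→d14:-→d15:-→d16:-→d17:-→d18:-→d19:-→d20:-→d21:-→d22:H4  best=H4
  ? 244.223.224.1  path d0:-→d1:-→d2:-→d3:-→d4:-→d5:-→d6:-→d7:-→d8:-→d9:-→d10:-→d11:-→d12:-→d13:-→d14:-→d15:-→d16:-→d17:-→d18:-→d19:-→d20:-→d21:-→d22:H4  best=H4
  add 61.31.109.64/28 -> H2 at depth 28
  add 243.0.0.0/12 -> H0 at depth 12
  ? 243.2.56.65  path d0:-→d1:-→d2:-→d3:-→d4:-→d5:-→d6:-→d7:-→d8:-→d9:-→d10:-→d11:-→d12:H0  best=H0
  add 244.223.226.240/28 -> H0 at depth 28
  ? 244.223.226.240  path d0:-→d1:-→d2:-→d3:-→d4:-→d5:-→d6:-→d7:-→d8:-→d9:-→d10:-→d11:-→d12:-→d13:-→d14:-→d15:-→d16:-→d17:-→d18:-→d19:-→d20:-→d21:-→d22:H4→d23:-→d24:-→d25:-→d26:-→d27:-→d28:H0→d29:-  best=H0
  ? 61.31.109.64  path d0:-→d1:-→d2:-→d3:-→d4:-→d5:-→d6:-→d7:-→d8:-→d9:-→d10:-→d11:H7→d12:H7→d13:-→d14:-→d15:-→d16:-→d17:-→d18:-→d19:-→d20:-→d21:-→d22:-→d23:-→d24:-→d25:-→d26:-→d27:-→d28:H2  best=H2
  add 244.208.0.0/12 -> H3 at depth 12
  - 130.0.0.0/8 clear@8
  add 61.0.0.0/8 -> H6 at depth 8
  ? 61.0.0.5  path d0:-→d1:-→d2:-→d3:-→d4:-→d5:-→d6:-→d7:-→d8:H6→d9:-→d10:-→d11:H7  best=H7
  - 61.0.0.0/8 clear@8
  ? 61.16.2.83  path d0:-→d1:-→d2:-→d3:-→d4:-→d5:-→d6:-→d7:-→d8:-→d9:-→d10:-→d11:H7→d12:H7  best=H7
  ? 61.16.0.1  path d0:-→d1:-→d2:-→d3:-→d4:-→d5:-→d6:-→d7:-→d8:-→d9:-→d10:-→d11:H7→d12:H7  best=H7
  ? 26.192.67.213  path d0:-→d1:-→d2:-  best=no-route
  add 61.31.109.0/24 -> H4 at depth 24
  ? 244.223.224.2  path d0:-→d1:-→d2:-→d3:-→d4:-→d5:-→d6:-→d7:-→d8:-→d9:-→d10:-→d11:-→d12:H3→d13:-→d14:-→d15:-→d16:-→d17:-→d18:-→d19:-→d20:-→d21:-→d22:H4  best=H4
  add 244.223.226.240/29 -> H7 at depth 29
  ? 244.223.226.241  path d0:-→d1:-→d2:-→d3:-→d4:-→d5:-→d6:-→d7:-→d8:-→d9:-→d10:-→d11:-→d12:H3→d13:-→d14:-→d15:-→d16:-→d17:-→d18:-→d19:-→d20:-→d21:-→d22:H4→d23:-→d24:-→d25:-→d26:-→d27:-→d28:H0→d29:H7  best=H7
  add 244.223.226.240/28 -> H1 at depth 28
  - 61.0.0.0/11 clear@11
  add 0.0.0.0/0 -> H5 at depth 0
  - 244.223.226.240/28 clear@28
  add 0.0.0.0/0 -> H3 at depth 0
  ? 222.187.62.190  path d0:H3→d1:-→d2:-  best=H3
  add 128.0.0.0/6 -> H4 at depth 6
  add 244.0.0.0/7 -> H0 at depth 7
  add 130.0.0.0/8 -> H0 at depth 8
  ? 243.0.0.35  path d0:H3→d1:-→d2:-→d3:-→d4:-→d5:-→d6:-→d7:-→d8:-→d9:-→d10:-→d11:-→d12:H0  best=H0

== LOOKUPS ==
["H4","H4","H0","H0","H2","H7","H7","H7","no-route","H4","H7","H3","H0"]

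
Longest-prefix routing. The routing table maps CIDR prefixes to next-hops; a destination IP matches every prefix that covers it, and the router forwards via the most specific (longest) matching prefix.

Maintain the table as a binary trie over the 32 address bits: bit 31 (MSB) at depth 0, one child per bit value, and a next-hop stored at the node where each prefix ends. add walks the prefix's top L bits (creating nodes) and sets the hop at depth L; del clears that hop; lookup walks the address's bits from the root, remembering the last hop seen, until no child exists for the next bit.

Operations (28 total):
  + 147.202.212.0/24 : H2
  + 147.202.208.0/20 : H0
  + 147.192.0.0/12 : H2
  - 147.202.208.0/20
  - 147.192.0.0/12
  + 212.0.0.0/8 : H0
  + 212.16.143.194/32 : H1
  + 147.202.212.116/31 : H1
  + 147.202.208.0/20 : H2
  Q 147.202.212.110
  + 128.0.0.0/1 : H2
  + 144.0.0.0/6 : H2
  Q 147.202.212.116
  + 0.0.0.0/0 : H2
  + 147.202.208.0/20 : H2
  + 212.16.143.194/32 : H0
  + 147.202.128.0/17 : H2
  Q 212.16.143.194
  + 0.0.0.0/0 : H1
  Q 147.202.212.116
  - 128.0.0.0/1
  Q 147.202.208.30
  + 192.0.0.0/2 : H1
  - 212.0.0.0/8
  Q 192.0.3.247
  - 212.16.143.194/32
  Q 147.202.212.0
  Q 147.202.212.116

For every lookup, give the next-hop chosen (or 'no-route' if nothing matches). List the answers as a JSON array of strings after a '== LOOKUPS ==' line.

Apply in order:
  add 147.202.212.0/24 -> H2 at depth 24
  add 147.202.208.0/20 -> H0 at depth 20
  add 147.192.0.0/12 -> H2 at depth 12
  - 147.202.208.0/20 clear@20
  - 147.192.0.0/12 clear@12
  add 212.0.0.0/8 -> H0 at depth 8
  add 212.16.143.194/32 -> H1 at depth 32
  add 147.202.212.116/31 -> H1 at depth 31
  add 147.202.208.0/20 -> H2 at depth 20
  Q 147.202.212.110: descend 100100111100101011010100011 ; hops seen [H2,H2] ; pick H2
  add 128.0.0.0/1 -> H2 at depth 1
  add 144.0.0.0/6 -> H2 at depth 6
  Q 147.202.212.116: descend 1001001111001010110101000111010 ; hops seen [H2,H2,H2,H2,H1] ; pick H1
  add 0.0.0.0/0 -> H2 at depth 0
  add 147.202.208.0/20 -> H2 at depth 20
  add 212.16.143.194/32 -> H0 at depth 32
  add 147.202.128.0/17 -> H2 at depth 17
  Q 212.16.143.194: descend 11010100000100001000111111000010 ; hops seen [H2,H2,H0,H0] ; pick H0
  add 0.0.0.0/0 -> H1 at depth 0
  Q 147.202.212.116: descend 1001001111001010110101000111010 ; hops seen [H1,H2,H2,H2,H2,H2,H1] ; pick H1
  - 128.0.0.0/1 clear@1
  Q 147.202.208.30: descend 100100111100101011010 ; hops seen [H1,H2,H2,H2] ; pick H2
  add 192.0.0.0/2 -> H1 at depth 2
  - 212.0.0.0/8 clear@8
  Q 192.0.3.247: descend 110 ; hops seen [H1,H1] ; pick H1
  - 212.16.143.194/32 clear@32
  Q 147.202.212.0: descend 1001001111001010110101000 ; hops seen [H1,H2,H2,H2,H2] ; pick H2
  Q 147.202.212.116: descend 1001001111001010110101000111010 ; hops seen [H1,H2,H2,H2,H2,H1] ; pick H1

== LOOKUPS ==
["H2","H1","H0","H1","H2","H1","H2","H1"]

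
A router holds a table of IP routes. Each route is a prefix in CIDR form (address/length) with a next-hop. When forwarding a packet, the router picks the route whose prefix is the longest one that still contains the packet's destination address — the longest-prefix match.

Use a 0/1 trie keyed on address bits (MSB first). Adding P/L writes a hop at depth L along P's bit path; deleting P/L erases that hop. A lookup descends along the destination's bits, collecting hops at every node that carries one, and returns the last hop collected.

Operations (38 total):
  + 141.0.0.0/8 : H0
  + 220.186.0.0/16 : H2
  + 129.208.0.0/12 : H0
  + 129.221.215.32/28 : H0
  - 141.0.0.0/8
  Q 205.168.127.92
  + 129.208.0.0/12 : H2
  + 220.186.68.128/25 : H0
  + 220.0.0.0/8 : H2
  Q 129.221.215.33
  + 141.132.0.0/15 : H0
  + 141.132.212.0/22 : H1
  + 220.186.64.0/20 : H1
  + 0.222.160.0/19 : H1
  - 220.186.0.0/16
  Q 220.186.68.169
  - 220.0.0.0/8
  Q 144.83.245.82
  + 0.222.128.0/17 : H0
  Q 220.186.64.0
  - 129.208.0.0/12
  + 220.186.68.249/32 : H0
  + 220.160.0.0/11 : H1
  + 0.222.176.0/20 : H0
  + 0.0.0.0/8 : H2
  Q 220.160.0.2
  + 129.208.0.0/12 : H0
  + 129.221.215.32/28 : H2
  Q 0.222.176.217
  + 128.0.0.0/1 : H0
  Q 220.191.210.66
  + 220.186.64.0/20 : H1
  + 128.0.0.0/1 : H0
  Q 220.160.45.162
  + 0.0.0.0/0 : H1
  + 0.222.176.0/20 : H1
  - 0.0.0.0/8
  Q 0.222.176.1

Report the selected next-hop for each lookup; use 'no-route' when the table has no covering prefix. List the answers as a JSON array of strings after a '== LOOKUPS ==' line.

Process each operation:
  add 141.0.0.0/8 -> H0 at depth 8
  add 220.186.0.0/16 -> H2 at depth 16
  add 129.208.0.0/12 -> H0 at depth 12
  add 129.221.215.32/28 -> H0 at depth 28
  del 141.0.0.0/8 (clear depth 8)
  lookup 205.168.127.92: bits 110 walk d0:-→d1:-→d2:-→d3:- -> no-route
  add 129.208.0.0/12 -> H2 at depth 12
  add 220.186.68.128/25 -> H0 at depth 25
  add 220.0.0.0/8 -> H2 at depth 8
  lookup 129.221.215.33: bits 1000000111011101110101110010 walk d0:-→d1:-→d2:-→d3:-→d4:-→d5:-→d6:-→d7:-→d8:-→d9:-→d10:-→d11:-→d12:H2→d13:-→d14:-→d15:-→d16:-→d17:-→d18:-→d19:-→d20:-→d21:-→d22:-→d23:-→d24:-→d25:-→d26:-→d27:-→d28:H0 -> H0
  add 141.132.0.0/15 -> H0 at depth 15
  add 141.132.212.0/22 -> H1 at depth 22
  add 220.186.64.0/20 -> H1 at depth 20
  add 0.222.160.0/19 -> H1 at depth 19
  del 220.186.0.0/16 (clear depth 16)
  lookup 220.186.68.169: bits 1101110010111010010001001 walk d0:-→d1:-→d2:-→d3:-→d4:-→d5:-→d6:-→d7:-→d8:H2→d9:-→d10:-→d11:-→d12:-→d13:-→d14:-→d15:-→d16:-→d17:-→d18:-→d19:-→d20:H1→d21:-→d22:-→d23:-→d24:-→d25:H0 -> H0
  del 220.0.0.0/8 (clear depth 8)
  lookup 144.83.245.82: bits 100 walk d0:-→d1:-→d2:-→d3:- -> no-route
  add 0.222.128.0/17 -> H0 at depth 17
  lookup 220.186.64.0: bits 110111001011101001000 walk d0:-→d1:-→d2:-→d3:-→d4:-→d5:-→d6:-→d7:-→d8:-→d9:-→d10:-→d11:-→d12:-→d13:-→d14:-→d15:-→d16:-→d17:-→d18:-→d19:-→d20:H1→d21:- -> H1
  del 129.208.0.0/12 (clear depth 12)
  add 220.186.68.249/32 -> H0 at depth 32
  add 220.160.0.0/11 -> H1 at depth 11
  add 0.222.176.0/20 -> H0 at depth 20
  add 0.0.0.0/8 -> H2 at depth 8
  lookup 220.160.0.2: bits 11011100101 walk d0:-→d1:-→d2:-→d3:-→d4:-→d5:-→d6:-→d7:-→d8:-→d9:-→d10:-→d11:H1 -> H1
  add 129.208.0.0/12 -> H0 at depth 12
  add 129.221.215.32/28 -> H2 at depth 28
  lookup 0.222.176.217: bits 00000000110111101011 walk d0:-→d1:-→d2:-→d3:-→d4:-→d5:-→d6:-→d7:-→d8:H2→d9:-→d10:-→d11:-→d12:-→d13:-→d14:-→d15:-→d16:-→d17:H0→d18:-→d19:H1→d20:H0 -> H0
  add 128.0.0.0/1 -> H0 at depth 1
  lookup 220.191.210.66: bits 1101110010111 walk d0:-→d1:H0→d2:-→d3:-→d4:-→d5:-→d6:-→d7:-→d8:-→d9:-→d10:-→d11:H1→d12:-→d13:- -> H1
  add 220.186.64.0/20 -> H1 at depth 20
  add 128.0.0.0/1 -> H0 at depth 1
  lookup 220.160.45.162: bits 11011100101 walk d0:-→d1:H0→d2:-→d3:-→d4:-→d5:-→d6:-→d7:-→d8:-→d9:-→d10:-→d11:H1 -> H1
  add 0.0.0.0/0 -> H1 at depth 0
  add 0.222.176.0/20 -> H1 at depth 20
  del 0.0.0.0/8 (clear depth 8)
  lookup 0.222.176.1: bits 00000000110111101011 walk d0:H1→d1:-→d2:-→d3:-→d4:-→d5:-→d6:-→d7:-→d8:-→d9:-→d10:-→d11:-→d12:-→d13:-→d14:-→d15:-→d16:-→d17:H0→d18:-→d19:H1→d20:H1 -> H1

== LOOKUPS ==
["no-route","H0","H0","no-route","H1","H1","H0","H1","H1","H1"]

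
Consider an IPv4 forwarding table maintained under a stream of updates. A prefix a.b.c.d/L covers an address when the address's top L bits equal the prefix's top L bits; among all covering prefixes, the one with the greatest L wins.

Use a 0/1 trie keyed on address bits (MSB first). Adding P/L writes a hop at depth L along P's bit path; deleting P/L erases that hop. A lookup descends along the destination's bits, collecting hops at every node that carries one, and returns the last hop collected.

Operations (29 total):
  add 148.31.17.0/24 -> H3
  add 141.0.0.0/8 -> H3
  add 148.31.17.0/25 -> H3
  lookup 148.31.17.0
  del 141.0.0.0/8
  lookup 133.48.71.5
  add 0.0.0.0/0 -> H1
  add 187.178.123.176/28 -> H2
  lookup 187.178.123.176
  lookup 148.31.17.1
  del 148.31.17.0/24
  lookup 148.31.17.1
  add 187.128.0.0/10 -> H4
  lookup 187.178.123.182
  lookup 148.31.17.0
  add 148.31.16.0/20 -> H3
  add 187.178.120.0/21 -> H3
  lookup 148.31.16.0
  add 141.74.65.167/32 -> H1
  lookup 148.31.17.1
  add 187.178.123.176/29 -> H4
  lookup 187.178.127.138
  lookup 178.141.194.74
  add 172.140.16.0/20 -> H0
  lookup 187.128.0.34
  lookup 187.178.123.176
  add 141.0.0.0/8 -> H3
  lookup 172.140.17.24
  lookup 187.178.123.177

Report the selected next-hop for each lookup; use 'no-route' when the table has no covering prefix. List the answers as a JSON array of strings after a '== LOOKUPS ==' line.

Trace:
  + 148.31.17.0/24 (H3) depth=24
  + 141.0.0.0/8 (H3) depth=8
  + 148.31.17.0/25 (H3) depth=25
  Q 148.31.17.0: descend 1001010000011111000100010 ; hops seen [H3,H3] ; pick H3
  - 141.0.0.0/8 clear@8
  Q 133.48.71.5: descend 1000 ; hops seen [∅] ; pick no-route
  + 0.0.0.0/0 (H1) depth=0
  + 187.178.123.176/28 (H2) depth=28
  Q 187.178.123.176: descend 1011101110110010011110111011 ; hops seen [H1,H2] ; pick H2
  Q 148.31.17.1: descend 1001010000011111000100010 ; hops seen [H1,H3,H3] ; pick H3
  - 148.31.17.0/24 clear@24
  Q 148.31.17.1: descend 1001010000011111000100010 ; hops seen [H1,H3] ; pick H3
  + 187.128.0.0/10 (H4) depth=10
  Q 187.178.123.182: descend 1011101110110010011110111011 ; hops seen [H1,H4,H2] ; pick H2
  Q 148.31.17.0: descend 1001010000011111000100010 ; hops seen [H1,H3] ; pick H3
  + 148.31.16.0/20 (H3) depth=20
  + 187.178.120.0/21 (H3) depth=21
  Q 148.31.16.0: descend 10010100000111110001000 ; hops seen [H1,H3] ; pick H3
  + 141.74.65.167/32 (H1) depth=32
  Q 148.31.17.1: descend 1001010000011111000100010 ; hops seen [H1,H3,H3] ; pick H3
  + 187.178.123.176/29 (H4) depth=29
  Q 187.178.127.138: descend 101110111011001001111 ; hops seen [H1,H4,H3] ; pick H3
  Q 178.141.194.74: descend 1011 ; hops seen [H1] ; pick H1
  + 172.140.16.0/20 (H0) depth=20
  Q 187.128.0.34: descend 1011101110 ; hops seen [H1,H4] ; pick H4
  Q 187.178.123.176: descend 10111011101100100111101110110 ; hops seen [H1,H4,H3,H2,H4] ; pick H4
  + 141.0.0.0/8 (H3) depth=8
  Q 172.140.17.24: descend 10101100100011000001 ; hops seen [H1,H0] ; pick H0
  Q 187.178.123.177: descend 10111011101100100111101110110 ; hops seen [H1,H4,H3,H2,H4] ; pick H4

== LOOKUPS ==
["H3","no-route","H2","H3","H3","H2","H3","H3","H3","H3","H1","H4","H4","H0","H4"]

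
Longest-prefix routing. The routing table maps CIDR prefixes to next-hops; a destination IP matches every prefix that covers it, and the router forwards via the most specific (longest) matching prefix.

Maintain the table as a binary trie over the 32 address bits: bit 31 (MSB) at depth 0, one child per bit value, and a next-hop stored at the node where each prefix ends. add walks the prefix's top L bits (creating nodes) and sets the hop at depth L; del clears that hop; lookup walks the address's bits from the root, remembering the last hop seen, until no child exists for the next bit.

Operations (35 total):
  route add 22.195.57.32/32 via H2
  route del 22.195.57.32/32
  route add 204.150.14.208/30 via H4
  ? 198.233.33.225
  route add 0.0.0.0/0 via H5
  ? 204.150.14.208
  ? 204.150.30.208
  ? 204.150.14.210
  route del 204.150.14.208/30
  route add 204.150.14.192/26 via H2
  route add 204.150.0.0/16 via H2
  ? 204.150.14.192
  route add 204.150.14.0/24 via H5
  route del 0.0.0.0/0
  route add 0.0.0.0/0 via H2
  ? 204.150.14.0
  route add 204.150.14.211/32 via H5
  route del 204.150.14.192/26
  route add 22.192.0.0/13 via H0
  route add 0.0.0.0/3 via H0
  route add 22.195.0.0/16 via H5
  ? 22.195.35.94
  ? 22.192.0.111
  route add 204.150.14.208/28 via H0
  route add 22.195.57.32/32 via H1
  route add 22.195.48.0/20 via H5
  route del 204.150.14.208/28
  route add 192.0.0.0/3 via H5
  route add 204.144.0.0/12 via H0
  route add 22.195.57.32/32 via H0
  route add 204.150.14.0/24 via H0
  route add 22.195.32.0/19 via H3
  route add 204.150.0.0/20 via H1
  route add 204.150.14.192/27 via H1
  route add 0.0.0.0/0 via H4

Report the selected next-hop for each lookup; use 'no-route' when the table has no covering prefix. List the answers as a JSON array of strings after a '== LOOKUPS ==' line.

Process each operation:
  add 22.195.57.32/32 -> H2 at depth 32
  - 22.195.57.32/32 clear@32
  add 204.150.14.208/30 -> H4 at depth 30
  lookup 198.233.33.225: bits 1100 walk d0:-→d1:-→d2:-→d3:-→d4:- -> no-route
  add 0.0.0.0/0 -> H5 at depth 0
  lookup 204.150.14.208: bits 110011001001011000001110110100 walk d0:H5→d1:-→d2:-→d3:-→d4:-→d5:-→d6:-→d7:-→d8:-→d9:-→d10:-→d11:-→d12:-→d13:-→d14:-→d15:-→d16:-→d17:-→d18:-→d19:-→d20:-→d21:-→d22:-→d23:-→d24:-→d25:-→d26:-→d27:-→d28:-→d29:-→d30:H4 -> H4
  lookup 204.150.30.208: bits 1100110010010110000 walk d0:H5→d1:-→d2:-→d3:-→d4:-→d5:-→d6:-→d7:-→d8:-→d9:-→d10:-→d11:-→d12:-→d13:-→d14:-→d15:-→d16:-→d17:-→d18:-→d19:- -> H5
  lookup 204.150.14.210: bits 110011001001011000001110110100 walk d0:H5→d1:-→d2:-→d3:-→d4:-→d5:-→d6:-→d7:-→d8:-→d9:-→d10:-→d11:-→d12:-→d13:-→d14:-→d15:-→d16:-→d17:-→d18:-→d19:-→d20:-→d21:-→d22:-→d23:-→d24:-→d25:-→d26:-→d27:-→d28:-→d29:-→d30:H4 -> H4
  - 204.150.14.208/30 clear@30
  add 204.150.14.192/26 -> H2 at depth 26
  add 204.150.0.0/16 -> H2 at depth 16
  lookup 204.150.14.192: bits 110011001001011000001110110 walk d0:H5→d1:-→d2:-→d3:-→d4:-→d5:-→d6:-→d7:-→d8:-→d9:-→d10:-→d11:-→d12:-→d13:-→d14:-→d15:-→d16:H2→d17:-→d18:-→d19:-→d20:-→d21:-→d22:-→d23:-→d24:-→d25:-→d26:H2→d27:- -> H2
  add 204.150.14.0/24 -> H5 at depth 24
  - 0.0.0.0/0 clear@0
  add 0.0.0.0/0 -> H2 at depth 0
  lookup 204.150.14.0: bits 110011001001011000001110 walk d0:H2→d1:-→d2:-→d3:-→d4:-→d5:-→d6:-→d7:-→d8:-→d9:-→d10:-→d11:-→d12:-→d13:-→d14:-→d15:-→d16:H2→d17:-→d18:-→d19:-→d20:-→d21:-→d22:-→d23:-→d24:H5 -> H5
  add 204.150.14.211/32 -> H5 at depth 32
  - 204.150.14.192/26 clear@26
  add 22.192.0.0/13 -> H0 at depth 13
  add 0.0.0.0/3 -> H0 at depth 3
  add 22.195.0.0/16 -> H5 at depth 16
  lookup 22.195.35.94: bits 0001011011000011001 walk d0:H2→d1:-→d2:-→d3:H0→d4:-→d5:-→d6:-→d7:-→d8:-→d9:-→d10:-→d11:-→d12:-→d13:H0→d14:-→d15:-→d16:H5→d17:-→d18:-→d19:- -> H5
  lookup 22.192.0.111: bits 00010110110000 walk d0:H2→d1:-→d2:-→d3:H0→d4:-→d5:-→d6:-→d7:-→d8:-→d9:-→d10:-→d11:-→d12:-→d13:H0→d14:- -> H0
  add 204.150.14.208/28 -> H0 at depth 28
  add 22.195.57.32/32 -> H1 at depth 32
  add 22.195.48.0/20 -> H5 at depth 20
  - 204.150.14.208/28 clear@28
  add 192.0.0.0/3 -> H5 at depth 3
  add 204.144.0.0/12 -> H0 at depth 12
  add 22.195.57.32/32 -> H0 at depth 32
  add 204.150.14.0/24 -> H0 at depth 24
  add 22.195.32.0/19 -> H3 at depth 19
  add 204.150.0.0/20 -> H1 at depth 20
  add 204.150.14.192/27 -> H1 at depth 27
  add 0.0.0.0/0 -> H4 at depth 0

== LOOKUPS ==
["no-route","H4","H5","H4","H2","H5","H5","H0"]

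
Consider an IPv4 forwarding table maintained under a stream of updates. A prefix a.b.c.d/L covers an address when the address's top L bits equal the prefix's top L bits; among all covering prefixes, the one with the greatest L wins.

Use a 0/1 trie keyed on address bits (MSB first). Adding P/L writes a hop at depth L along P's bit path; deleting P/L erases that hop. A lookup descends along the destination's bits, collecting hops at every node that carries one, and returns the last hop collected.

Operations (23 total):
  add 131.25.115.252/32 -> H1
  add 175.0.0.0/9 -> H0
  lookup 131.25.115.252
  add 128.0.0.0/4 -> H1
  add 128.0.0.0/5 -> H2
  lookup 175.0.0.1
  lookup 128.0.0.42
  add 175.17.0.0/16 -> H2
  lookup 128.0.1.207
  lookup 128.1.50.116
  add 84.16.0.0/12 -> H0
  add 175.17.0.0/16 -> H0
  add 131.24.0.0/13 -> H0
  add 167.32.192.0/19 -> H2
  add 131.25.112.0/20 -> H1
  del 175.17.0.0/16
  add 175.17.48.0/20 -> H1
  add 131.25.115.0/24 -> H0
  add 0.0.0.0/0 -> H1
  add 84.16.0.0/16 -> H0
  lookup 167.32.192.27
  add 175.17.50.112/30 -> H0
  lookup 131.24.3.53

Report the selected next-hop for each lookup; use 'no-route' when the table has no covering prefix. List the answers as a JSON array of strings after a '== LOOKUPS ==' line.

Apply in order:
  + 131.25.115.252/32 (H1) depth=32
  + 175.0.0.0/9 (H0) depth=9
  Q 131.25.115.252: descend 10000011000110010111001111111100 ; hops seen [H1] ; pick H1
  + 128.0.0.0/4 (H1) depth=4
  + 128.0.0.0/5 (H2) depth=5
  Q 175.0.0.1: descend 101011110 ; hops seen [H0] ; pick H0
  Q 128.0.0.42: descend 100000 ; hops seen [H1,H2] ; pick H2
  + 175.17.0.0/16 (H2) depth=16
  Q 128.0.1.207: descend 100000 ; hops seen [H1,H2] ; pick H2
  Q 128.1.50.116: descend 100000 ; hops seen [H1,H2] ; pick H2
  + 84.16.0.0/12 (H0) depth=12
  + 175.17.0.0/16 (H0) depth=16
  + 131.24.0.0/13 (H0) depth=13
  + 167.32.192.0/19 (H2) depth=19
  + 131.25.112.0/20 (H1) depth=20
  - 175.17.0.0/16 clear@16
  + 175.17.48.0/20 (H1) depth=20
  + 131.25.115.0/24 (H0) depth=24
  + 0.0.0.0/0 (H1) depth=0
  + 84.16.0.0/16 (H0) depth=16
  Q 167.32.192.27: descend 1010011100100000110 ; hops seen [H1,H2] ; pick H2
  + 175.17.50.112/30 (H0) depth=30
  Q 131.24.3.53: descend 100000110001100 ; hops seen [H1,H1,H2,H0] ; pick H0

== LOOKUPS ==
["H1","H0","H2","H2","H2","H2","H0"]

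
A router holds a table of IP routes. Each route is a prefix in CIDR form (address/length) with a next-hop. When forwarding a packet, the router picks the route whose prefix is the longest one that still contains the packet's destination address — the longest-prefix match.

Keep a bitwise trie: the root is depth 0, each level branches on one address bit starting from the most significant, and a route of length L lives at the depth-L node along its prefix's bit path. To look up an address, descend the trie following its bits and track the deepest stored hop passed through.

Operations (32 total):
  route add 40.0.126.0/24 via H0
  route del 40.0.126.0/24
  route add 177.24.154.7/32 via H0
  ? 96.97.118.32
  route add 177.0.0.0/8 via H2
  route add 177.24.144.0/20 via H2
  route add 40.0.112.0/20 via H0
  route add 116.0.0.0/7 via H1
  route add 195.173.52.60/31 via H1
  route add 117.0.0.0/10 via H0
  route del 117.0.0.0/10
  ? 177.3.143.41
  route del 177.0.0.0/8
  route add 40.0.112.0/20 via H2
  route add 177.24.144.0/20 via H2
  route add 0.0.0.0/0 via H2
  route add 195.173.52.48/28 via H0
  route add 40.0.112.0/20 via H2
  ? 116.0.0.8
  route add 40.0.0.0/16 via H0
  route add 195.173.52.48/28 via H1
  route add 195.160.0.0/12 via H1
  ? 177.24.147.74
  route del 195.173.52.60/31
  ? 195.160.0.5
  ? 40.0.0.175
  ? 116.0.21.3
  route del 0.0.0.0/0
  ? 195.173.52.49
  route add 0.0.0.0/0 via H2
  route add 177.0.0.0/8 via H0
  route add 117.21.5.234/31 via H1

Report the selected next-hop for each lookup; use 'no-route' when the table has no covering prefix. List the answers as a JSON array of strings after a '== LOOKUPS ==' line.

Process each operation:
  + 40.0.126.0/24 (H0) depth=24
  - 40.0.126.0/24 clear@24
  + 177.24.154.7/32 (H0) depth=32
  Q 96.97.118.32: descend 0 ; hops seen [∅] ; pick no-route
  + 177.0.0.0/8 (H2) depth=8
  + 177.24.144.0/20 (H2) depth=20
  + 40.0.112.0/20 (H0) depth=20
  + 116.0.0.0/7 (H1) depth=7
  + 195.173.52.60/31 (H1) depth=31
  + 117.0.0.0/10 (H0) depth=10
  - 117.0.0.0/10 clear@10
  Q 177.3.143.41: descend 10110001000 ; hops seen [H2] ; pick H2
  - 177.0.0.0/8 clear@8
  + 40.0.112.0/20 (H2) depth=20
  + 177.24.144.0/20 (H2) depth=20
  + 0.0.0.0/0 (H2) depth=0
  + 195.173.52.48/28 (H0) depth=28
  + 40.0.112.0/20 (H2) depth=20
  Q 116.0.0.8: descend 0111010 ; hops seen [H2,H1] ; pick H1
  + 40.0.0.0/16 (H0) depth=16
  + 195.173.52.48/28 (H1) depth=28
  + 195.160.0.0/12 (H1) depth=12
  Q 177.24.147.74: descend 10110001000110001001 ; hops seen [H2,H2] ; pick H2
  - 195.173.52.60/31 clear@31
  Q 195.160.0.5: descend 110000111010 ; hops seen [H2,H1] ; pick H1
  Q 40.0.0.175: descend 00101000000000000 ; hops seen [H2,H0] ; pick H0
  Q 116.0.21.3: descend 0111010 ; hops seen [H2,H1] ; pick H1
  - 0.0.0.0/0 clear@0
  Q 195.173.52.49: descend 1100001110101101001101000011 ; hops seen [H1,H1] ; pick H1
  + 0.0.0.0/0 (H2) depth=0
  + 177.0.0.0/8 (H0) depth=8
  + 117.21.5.234/31 (H1) depth=31

== LOOKUPS ==
["no-route","H2","H1","H2","H1","H0","H1","H1"]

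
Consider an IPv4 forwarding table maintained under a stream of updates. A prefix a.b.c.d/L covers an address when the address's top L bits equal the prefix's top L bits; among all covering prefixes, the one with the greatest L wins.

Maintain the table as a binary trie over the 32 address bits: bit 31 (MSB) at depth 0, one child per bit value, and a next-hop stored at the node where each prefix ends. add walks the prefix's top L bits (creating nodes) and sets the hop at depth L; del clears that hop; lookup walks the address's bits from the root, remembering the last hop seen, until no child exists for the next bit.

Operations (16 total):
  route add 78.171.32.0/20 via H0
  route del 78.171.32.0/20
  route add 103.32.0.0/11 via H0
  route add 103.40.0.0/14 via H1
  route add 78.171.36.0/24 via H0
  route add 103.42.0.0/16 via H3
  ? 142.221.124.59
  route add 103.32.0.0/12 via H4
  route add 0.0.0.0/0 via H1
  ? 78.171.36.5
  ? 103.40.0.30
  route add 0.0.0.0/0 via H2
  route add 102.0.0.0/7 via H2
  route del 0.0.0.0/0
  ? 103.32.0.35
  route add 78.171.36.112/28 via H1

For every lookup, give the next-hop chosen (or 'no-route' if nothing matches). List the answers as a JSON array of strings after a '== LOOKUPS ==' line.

Process each operation:
  + 78.171.32.0/20 (H0) depth=20
  del 78.171.32.0/20 (clear depth 20)
  + 103.32.0.0/11 (H0) depth=11
  + 103.40.0.0/14 (H1) depth=14
  + 78.171.36.0/24 (H0) depth=24
  + 103.42.0.0/16 (H3) depth=16
  ? 142.221.124.59  path d0:-  best=no-route
  + 103.32.0.0/12 (H4) depth=12
  + 0.0.0.0/0 (H1) depth=0
  ? 78.171.36.5  path d0:H1→d1:-→d2:-→d3:-→d4:-→d5:-→d6:-→d7:-→d8:-→d9:-→d10:-→d11:-→d12:-→d13:-→d14:-→d15:-→d16:-→d17:-→d18:-→d19:-→d20:-→d21:-→d22:-→d23:-→d24:H0  best=H0
  ? 103.40.0.30  path d0:H1→d1:-→d2:-→d3:-→d4:-→d5:-→d6:-→d7:-→d8:-→d9:-→d10:-→d11:H0→d12:H4→d13:-→d14:H1  best=H1
  + 0.0.0.0/0 (H2) depth=0
  + 102.0.0.0/7 (H2) depth=7
  del 0.0.0.0/0 (clear depth 0)
  ? 103.32.0.35  path d0:-→d1:-→d2:-→d3:-→d4:-→d5:-→d6:-→d7:H2→d8:-→d9:-→d10:-→d11:H0→d12:H4  best=H4
  + 78.171.36.112/28 (H1) depth=28

== LOOKUPS ==
["no-route","H0","H1","H4"]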